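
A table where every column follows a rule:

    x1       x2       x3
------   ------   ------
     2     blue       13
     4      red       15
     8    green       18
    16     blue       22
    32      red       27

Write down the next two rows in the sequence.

Column x1 — ×2 each step: 2, 4, 8, 16, 32 → 64 → 128.
Column x2 goes blue, red, green, blue, red → green → blue (repeats blue → red → green).
Column x3: differences are 2, 3, 4, … (increasing by 1 each time), so 13, 15, 18, 22, 27 → 33 → 40.
So the next two rows are 64  green  33 and 128  blue  40.

64  green  33; 128  blue  40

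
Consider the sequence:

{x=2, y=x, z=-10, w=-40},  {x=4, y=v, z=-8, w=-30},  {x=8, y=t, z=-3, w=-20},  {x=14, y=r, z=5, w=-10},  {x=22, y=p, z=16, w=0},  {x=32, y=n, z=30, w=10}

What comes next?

X: 2, 4, 8, 14, 22, 32 → 44 (differences are 2, 4, 6, … (increasing by 2 each time)).
Y — letters move back 2 places in the alphabet: x, v, t, r, p, n → l.
Z goes -10, -8, -3, 5, 16, 30 → 47 (differences are 2, 5, 8, … (increasing by 3 each time)).
For the w, +10 each step: -40, -30, -20, -10, 0, 10 → 20.
Combining the parts gives {x=44, y=l, z=47, w=20}.

{x=44, y=l, z=47, w=20}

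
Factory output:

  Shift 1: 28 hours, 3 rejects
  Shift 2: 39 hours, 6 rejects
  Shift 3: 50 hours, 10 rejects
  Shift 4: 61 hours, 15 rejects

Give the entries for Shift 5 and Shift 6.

72 hours, 21 rejects; 83 hours, 28 rejects

Hours: 28, 39, 50, 61 → 72 → 83 (+11 each step).
Rejects: differences are 3, 4, 5, … (increasing by 1 each time), so 3, 6, 10, 15 → 21 → 28.
So the next two lines are 72 hours, 21 rejects and 83 hours, 28 rejects.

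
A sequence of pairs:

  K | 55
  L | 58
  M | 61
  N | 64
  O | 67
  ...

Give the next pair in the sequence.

For the letter, letters move forward 1 place in the alphabet: K, L, M, N, O → P.
Second coordinate: +3 each step; 55, 58, 61, 64, 67 → 70.
Combining the parts gives P | 70.

P | 70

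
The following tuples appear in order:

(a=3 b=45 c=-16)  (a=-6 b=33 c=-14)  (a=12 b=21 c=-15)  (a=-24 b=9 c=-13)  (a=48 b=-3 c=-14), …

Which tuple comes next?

(a=-96 b=-15 c=-12)

A: ×(-2) each step, so 3, -6, 12, -24, 48 → -96.
For the b, −12 each step: 45, 33, 21, 9, -3 → -15.
C: alternating steps +2, −1, +2, −1, …; -16, -14, -15, -13, -14 → -12.
So the next tuple is (a=-96 b=-15 c=-12).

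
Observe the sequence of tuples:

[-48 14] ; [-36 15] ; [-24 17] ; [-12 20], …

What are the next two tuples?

[0 24], [12 29]

First component goes -48, -36, -24, -12 → 0 → 12 (+12 each step).
For the second component, differences are 1, 2, 3, … (increasing by 1 each time): 14, 15, 17, 20 → 24 → 29.
Putting the parts together: [0 24] and then [12 29].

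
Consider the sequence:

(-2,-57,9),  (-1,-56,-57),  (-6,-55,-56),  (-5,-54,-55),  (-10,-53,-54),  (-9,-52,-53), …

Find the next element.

(-14,-51,-52)

First part: alternating steps +1, −5, +1, −5, …; -2, -1, -6, -5, -10, -9 → -14.
For the second part, +1 each step: -57, -56, -55, -54, -53, -52 → -51.
Third part: always the previous value of the second part; 9, -57, -56, -55, -54, -53 → -52.
Combining the parts gives (-14,-51,-52).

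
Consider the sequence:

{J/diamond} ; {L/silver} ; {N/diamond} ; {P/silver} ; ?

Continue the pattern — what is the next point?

{R/diamond}

For the letter, letters move forward 2 places in the alphabet: J, L, N, P → R.
Rank goes diamond, silver, diamond, silver → diamond (alternates diamond ↔ silver).
Combining the parts gives {R/diamond}.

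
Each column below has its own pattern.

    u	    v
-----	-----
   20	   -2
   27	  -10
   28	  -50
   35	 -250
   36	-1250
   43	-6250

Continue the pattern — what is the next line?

Column u: 20, 27, 28, 35, 36, 43 → 44 (alternating steps +7, +1, +7, +1, …).
Column v: ×5 each step, so -2, -10, -50, -250, -1250, -6250 → -31250.
Combining the parts gives 44  -31250.

44  -31250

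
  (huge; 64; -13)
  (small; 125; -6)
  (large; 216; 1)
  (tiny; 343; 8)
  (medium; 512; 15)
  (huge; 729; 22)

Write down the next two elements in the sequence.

(small; 1000; 29), (large; 1331; 36)

Size: huge, small, large, tiny, medium, huge → small → large (repeats huge → small → large → tiny → medium).
Second value — perfect cubes: 4³, 5³, 6³, …: 64, 125, 216, 343, 512, 729 → 1000 → 1331.
For the third value, +7 each step: -13, -6, 1, 8, 15, 22 → 29 → 36.
So the next two elements are (small; 1000; 29) and (large; 1331; 36).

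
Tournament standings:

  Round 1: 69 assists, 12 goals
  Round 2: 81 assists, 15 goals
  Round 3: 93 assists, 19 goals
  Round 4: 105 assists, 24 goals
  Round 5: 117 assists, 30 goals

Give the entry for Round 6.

Assists: +12 each step; 69, 81, 93, 105, 117 → 129.
Goals: differences are 3, 4, 5, … (increasing by 1 each time), so 12, 15, 19, 24, 30 → 37.
So the next record is 129 assists, 37 goals.

129 assists, 37 goals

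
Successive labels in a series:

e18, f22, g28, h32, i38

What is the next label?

j42

For the letter, letters move forward 1 place in the alphabet: e, f, g, h, i → j.
Second component: alternating steps +4, +6, +4, +6, …, so 18, 22, 28, 32, 38 → 42.
So the next label is j42.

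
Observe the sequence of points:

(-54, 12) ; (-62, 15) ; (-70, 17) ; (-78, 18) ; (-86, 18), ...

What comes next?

First coordinate: −8 each step; -54, -62, -70, -78, -86 → -94.
Second coordinate: differences are 3, 2, 1, … (decreasing by 1 each time), so 12, 15, 17, 18, 18 → 17.
So the next point is (-94, 17).

(-94, 17)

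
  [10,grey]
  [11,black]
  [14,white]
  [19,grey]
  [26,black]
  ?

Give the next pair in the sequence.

[35,white]

First entry: 10, 11, 14, 19, 26 → 35 (differences are 1, 3, 5, … (increasing by 2 each time)).
Shade: repeats grey → black → white, so grey, black, white, grey, black → white.
Putting it together: [35,white].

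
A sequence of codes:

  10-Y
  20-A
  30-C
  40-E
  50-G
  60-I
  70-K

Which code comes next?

80-M

First component: 10, 20, 30, 40, 50, 60, 70 → 80 (+10 each step).
Letter goes Y, A, C, E, G, I, K → M (letters move forward 2 places in the alphabet, wrapping Z→A).
Putting it together: 80-M.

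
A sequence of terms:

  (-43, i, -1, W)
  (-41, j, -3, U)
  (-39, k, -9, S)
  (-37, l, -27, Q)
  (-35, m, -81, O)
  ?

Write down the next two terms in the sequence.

(-33, n, -243, M), (-31, o, -729, K)

First slot: -43, -41, -39, -37, -35 → -33 → -31 (+2 each step).
First letter: letters move forward 1 place in the alphabet, so i, j, k, l, m → n → o.
Third slot: -1, -3, -9, -27, -81 → -243 → -729 (×3 each step).
Second letter — letters move back 2 places in the alphabet: W, U, S, Q, O → M → K.
Putting the parts together: (-33, n, -243, M) and then (-31, o, -729, K).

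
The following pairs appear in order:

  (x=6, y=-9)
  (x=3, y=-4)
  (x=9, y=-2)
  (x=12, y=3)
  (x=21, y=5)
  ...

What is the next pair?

(x=33, y=10)

X — each term is the sum of the two before it: 6, 3, 9, 12, 21 → 33.
Y — alternating steps +5, +2, +5, +2, …: -9, -4, -2, 3, 5 → 10.
So the next pair is (x=33, y=10).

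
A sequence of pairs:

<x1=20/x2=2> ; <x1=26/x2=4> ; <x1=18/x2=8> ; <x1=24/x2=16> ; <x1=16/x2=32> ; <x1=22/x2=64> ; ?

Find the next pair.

X1: alternating steps +6, −8, +6, −8, …; 20, 26, 18, 24, 16, 22 → 14.
X2 — ×2 each step: 2, 4, 8, 16, 32, 64 → 128.
Putting it together: <x1=14/x2=128>.

<x1=14/x2=128>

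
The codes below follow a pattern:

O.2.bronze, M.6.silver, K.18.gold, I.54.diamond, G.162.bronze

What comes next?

E.486.silver

Letter: O, M, K, I, G → E (letters move back 2 places in the alphabet).
Second component — ×3 each step: 2, 6, 18, 54, 162 → 486.
For the rank, repeats bronze → silver → gold → diamond: bronze, silver, gold, diamond, bronze → silver.
So the next code is E.486.silver.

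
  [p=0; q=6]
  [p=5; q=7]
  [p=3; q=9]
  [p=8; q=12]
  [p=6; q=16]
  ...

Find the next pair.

[p=11; q=21]

P: alternating steps +5, −2, +5, −2, …; 0, 5, 3, 8, 6 → 11.
Q: differences are 1, 2, 3, … (increasing by 1 each time), so 6, 7, 9, 12, 16 → 21.
Combining the parts gives [p=11; q=21].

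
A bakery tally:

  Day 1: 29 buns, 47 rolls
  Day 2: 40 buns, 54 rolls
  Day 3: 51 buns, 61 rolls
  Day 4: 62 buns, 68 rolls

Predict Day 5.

73 buns, 75 rolls

Buns: +11 each step, so 29, 40, 51, 62 → 73.
For the rolls, +7 each step: 47, 54, 61, 68 → 75.
Combining the parts gives 73 buns, 75 rolls.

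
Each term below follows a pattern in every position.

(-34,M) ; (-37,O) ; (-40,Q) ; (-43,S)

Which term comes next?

(-46,U)

For the first entry, −3 each step: -34, -37, -40, -43 → -46.
Letter goes M, O, Q, S → U (letters move forward 2 places in the alphabet).
Combining the parts gives (-46,U).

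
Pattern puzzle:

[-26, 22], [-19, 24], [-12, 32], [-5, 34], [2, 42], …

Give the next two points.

First component goes -26, -19, -12, -5, 2 → 9 → 16 (+7 each step).
Second component: alternating steps +2, +8, +2, +8, …, so 22, 24, 32, 34, 42 → 44 → 52.
So the next two points are [9, 44] and [16, 52].

[9, 44], [16, 52]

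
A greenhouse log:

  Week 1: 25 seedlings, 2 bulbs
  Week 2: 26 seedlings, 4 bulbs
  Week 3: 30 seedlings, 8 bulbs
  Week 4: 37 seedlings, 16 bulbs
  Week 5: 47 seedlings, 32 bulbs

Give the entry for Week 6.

60 seedlings, 64 bulbs

Seedlings: differences are 1, 4, 7, … (increasing by 3 each time), so 25, 26, 30, 37, 47 → 60.
Bulbs: ×2 each step, so 2, 4, 8, 16, 32 → 64.
Putting it together: 60 seedlings, 64 bulbs.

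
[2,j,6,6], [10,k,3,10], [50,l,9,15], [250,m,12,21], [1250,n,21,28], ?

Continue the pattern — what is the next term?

For the first coordinate, ×5 each step: 2, 10, 50, 250, 1250 → 6250.
Letter: letters move forward 1 place in the alphabet; j, k, l, m, n → o.
Third coordinate: each term is the sum of the two before it; 6, 3, 9, 12, 21 → 33.
Fourth coordinate — differences are 4, 5, 6, … (increasing by 1 each time): 6, 10, 15, 21, 28 → 36.
So the next term is [6250,o,33,36].

[6250,o,33,36]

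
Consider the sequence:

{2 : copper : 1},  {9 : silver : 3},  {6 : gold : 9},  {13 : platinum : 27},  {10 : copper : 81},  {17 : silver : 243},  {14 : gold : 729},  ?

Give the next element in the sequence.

{21 : platinum : 2187}

First coordinate: alternating steps +7, −3, +7, −3, …, so 2, 9, 6, 13, 10, 17, 14 → 21.
For the metal, repeats copper → silver → gold → platinum: copper, silver, gold, platinum, copper, silver, gold → platinum.
Third coordinate: ×3 each step, so 1, 3, 9, 27, 81, 243, 729 → 2187.
Combining the parts gives {21 : platinum : 2187}.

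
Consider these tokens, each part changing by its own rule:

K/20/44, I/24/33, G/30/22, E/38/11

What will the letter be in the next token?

Letter — letters move back 2 places in the alphabet: K, I, G, E → C.

C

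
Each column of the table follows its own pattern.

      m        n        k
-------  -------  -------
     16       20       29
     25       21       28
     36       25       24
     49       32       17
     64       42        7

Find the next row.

81  55  -6

Column m goes 16, 25, 36, 49, 64 → 81 (perfect squares: 4², 5², 6², …).
Column n: 20, 21, 25, 32, 42 → 55 (differences are 1, 4, 7, … (increasing by 3 each time)).
For the column k, together with the column n always sums to 49: 29, 28, 24, 17, 7 → -6.
So the next row is 81  55  -6.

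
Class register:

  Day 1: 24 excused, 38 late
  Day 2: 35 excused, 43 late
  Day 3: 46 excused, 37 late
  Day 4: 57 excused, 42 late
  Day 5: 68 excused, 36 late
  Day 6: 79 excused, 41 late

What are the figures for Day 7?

Excused — +11 each step: 24, 35, 46, 57, 68, 79 → 90.
Late: 38, 43, 37, 42, 36, 41 → 35 (alternating steps +5, −6, +5, −6, …).
Putting it together: 90 excused, 35 late.

90 excused, 35 late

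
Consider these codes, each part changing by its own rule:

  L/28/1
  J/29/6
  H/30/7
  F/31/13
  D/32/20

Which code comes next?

Letter — letters move back 2 places in the alphabet: L, J, H, F, D → B.
Second component goes 28, 29, 30, 31, 32 → 33 (+1 each step).
Third component: each term is the sum of the two before it, so 1, 6, 7, 13, 20 → 33.
Putting it together: B/33/33.

B/33/33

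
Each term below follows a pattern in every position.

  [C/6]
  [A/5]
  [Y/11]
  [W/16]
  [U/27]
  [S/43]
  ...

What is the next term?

Letter — letters move back 2 places in the alphabet, wrapping A→Z: C, A, Y, W, U, S → Q.
Second entry — each term is the sum of the two before it: 6, 5, 11, 16, 27, 43 → 70.
Putting it together: [Q/70].

[Q/70]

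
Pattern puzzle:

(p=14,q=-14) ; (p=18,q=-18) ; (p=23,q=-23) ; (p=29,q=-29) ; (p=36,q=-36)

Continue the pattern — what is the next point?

(p=44,q=-44)

For the p, differences are 4, 5, 6, … (increasing by 1 each time): 14, 18, 23, 29, 36 → 44.
Q goes -14, -18, -23, -29, -36 → -44 (always the negative of the p).
So the next point is (p=44,q=-44).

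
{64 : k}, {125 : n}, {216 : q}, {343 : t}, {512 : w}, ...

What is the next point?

First entry: perfect cubes: 4³, 5³, 6³, …, so 64, 125, 216, 343, 512 → 729.
Letter goes k, n, q, t, w → z (letters move forward 3 places in the alphabet).
So the next point is {729 : z}.

{729 : z}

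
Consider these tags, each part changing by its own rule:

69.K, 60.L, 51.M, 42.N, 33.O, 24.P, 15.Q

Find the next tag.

6.R

First component — −9 each step: 69, 60, 51, 42, 33, 24, 15 → 6.
Letter: K, L, M, N, O, P, Q → R (letters move forward 1 place in the alphabet).
Combining the parts gives 6.R.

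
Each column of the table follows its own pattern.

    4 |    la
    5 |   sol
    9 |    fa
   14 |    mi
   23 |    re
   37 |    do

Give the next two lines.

For the first component, each term is the sum of the two before it: 4, 5, 9, 14, 23, 37 → 60 → 97.
Note: la, sol, fa, mi, re, do → ti → la (runs backward through the solfège scale do→ti).
Putting the parts together: 60  ti and then 97  la.

60  ti; 97  la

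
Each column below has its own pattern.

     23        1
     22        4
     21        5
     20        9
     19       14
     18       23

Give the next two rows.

First component: −1 each step, so 23, 22, 21, 20, 19, 18 → 17 → 16.
Second component: each term is the sum of the two before it, so 1, 4, 5, 9, 14, 23 → 37 → 60.
Putting the parts together: 17  37 and then 16  60.

17  37; 16  60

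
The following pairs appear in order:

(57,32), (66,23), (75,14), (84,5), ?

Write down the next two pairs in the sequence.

(93,-4), (102,-13)

First slot: +9 each step, so 57, 66, 75, 84 → 93 → 102.
Second slot: 32, 23, 14, 5 → -4 → -13 (together with the first slot always sums to 89).
Putting the parts together: (93,-4) and then (102,-13).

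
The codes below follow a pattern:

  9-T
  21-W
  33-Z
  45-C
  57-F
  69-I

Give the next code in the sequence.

81-L

For the first component, +12 each step: 9, 21, 33, 45, 57, 69 → 81.
For the letter, letters move forward 3 places in the alphabet, wrapping Z→A: T, W, Z, C, F, I → L.
So the next code is 81-L.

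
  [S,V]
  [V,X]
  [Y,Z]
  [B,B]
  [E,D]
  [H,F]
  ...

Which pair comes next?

For the first letter, letters move forward 3 places in the alphabet, wrapping Z→A: S, V, Y, B, E, H → K.
Second letter: V, X, Z, B, D, F → H (letters move forward 2 places in the alphabet, wrapping Z→A).
Combining the parts gives [K,H].

[K,H]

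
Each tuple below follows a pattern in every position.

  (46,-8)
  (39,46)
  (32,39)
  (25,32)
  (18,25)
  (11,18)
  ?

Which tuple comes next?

(4,11)

First coordinate: 46, 39, 32, 25, 18, 11 → 4 (−7 each step).
Second coordinate: always the previous value of the first coordinate; -8, 46, 39, 32, 25, 18 → 11.
Combining the parts gives (4,11).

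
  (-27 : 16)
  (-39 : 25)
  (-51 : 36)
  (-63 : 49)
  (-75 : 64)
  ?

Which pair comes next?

For the first part, −12 each step: -27, -39, -51, -63, -75 → -87.
Second part: perfect squares: 4², 5², 6², …, so 16, 25, 36, 49, 64 → 81.
Putting it together: (-87 : 81).

(-87 : 81)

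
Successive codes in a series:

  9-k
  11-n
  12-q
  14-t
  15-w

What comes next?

First component — alternating steps +2, +1, +2, +1, …: 9, 11, 12, 14, 15 → 17.
Letter: k, n, q, t, w → z (letters move forward 3 places in the alphabet).
Combining the parts gives 17-z.

17-z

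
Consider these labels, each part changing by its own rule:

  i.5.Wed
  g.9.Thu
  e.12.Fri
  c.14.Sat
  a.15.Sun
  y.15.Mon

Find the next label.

Letter goes i, g, e, c, a, y → w (letters move back 2 places in the alphabet, wrapping A→Z).
Second component: 5, 9, 12, 14, 15, 15 → 14 (differences are 4, 3, 2, … (decreasing by 1 each time)).
Day: runs through the weekdays Mon→Sun; Wed, Thu, Fri, Sat, Sun, Mon → Tue.
Combining the parts gives w.14.Tue.

w.14.Tue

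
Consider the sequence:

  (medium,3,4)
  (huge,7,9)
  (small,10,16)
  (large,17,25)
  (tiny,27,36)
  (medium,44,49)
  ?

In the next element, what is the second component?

71

Second component goes 3, 7, 10, 17, 27, 44 → 71 (each term is the sum of the two before it).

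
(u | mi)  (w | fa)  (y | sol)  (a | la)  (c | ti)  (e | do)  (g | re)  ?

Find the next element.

(i | mi)

Letter: letters move forward 2 places in the alphabet, wrapping Z→A; u, w, y, a, c, e, g → i.
Note: runs through the solfège scale do→ti, so mi, fa, sol, la, ti, do, re → mi.
So the next element is (i | mi).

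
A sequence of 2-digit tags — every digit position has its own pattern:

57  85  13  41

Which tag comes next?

79

First digit: +3 each step, mod 10; 5, 8, 1, 4 → 7.
Second digit: 7, 5, 3, 1 → 9 (−2 each step, mod 10).
Putting it together: 79.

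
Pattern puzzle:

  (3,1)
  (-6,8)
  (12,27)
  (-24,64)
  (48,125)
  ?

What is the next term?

(-96,216)

First entry: 3, -6, 12, -24, 48 → -96 (×(-2) each step).
Second entry goes 1, 8, 27, 64, 125 → 216 (perfect cubes: 1³, 2³, 3³, …).
Combining the parts gives (-96,216).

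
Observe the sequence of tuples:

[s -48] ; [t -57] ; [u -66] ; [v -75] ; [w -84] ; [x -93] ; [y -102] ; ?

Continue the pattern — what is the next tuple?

[z -111]

Letter: s, t, u, v, w, x, y → z (letters move forward 1 place in the alphabet).
Second component: -48, -57, -66, -75, -84, -93, -102 → -111 (−9 each step).
Putting it together: [z -111].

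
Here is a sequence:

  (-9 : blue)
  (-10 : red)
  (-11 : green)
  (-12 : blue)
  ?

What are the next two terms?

First entry — −1 each step: -9, -10, -11, -12 → -13 → -14.
Colour: blue, red, green, blue → red → green (repeats blue → red → green).
Putting the parts together: (-13 : red) and then (-14 : green).

(-13 : red), (-14 : green)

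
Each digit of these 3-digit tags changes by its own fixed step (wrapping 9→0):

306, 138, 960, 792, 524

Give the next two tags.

First digit — −2 each step, mod 10: 3, 1, 9, 7, 5 → 3 → 1.
Second digit goes 0, 3, 6, 9, 2 → 5 → 8 (+3 each step, mod 10).
Third digit: +2 each step, mod 10, so 6, 8, 0, 2, 4 → 6 → 8.
Putting the parts together: 356 and then 188.

356, 188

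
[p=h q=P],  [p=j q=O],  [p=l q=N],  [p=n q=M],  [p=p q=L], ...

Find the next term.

[p=r q=K]

P: h, j, l, n, p → r (letters move forward 2 places in the alphabet).
Q — letters move back 1 place in the alphabet: P, O, N, M, L → K.
So the next term is [p=r q=K].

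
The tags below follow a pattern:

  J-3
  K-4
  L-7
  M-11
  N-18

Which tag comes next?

Letter: letters move forward 1 place in the alphabet; J, K, L, M, N → O.
Second component — each term is the sum of the two before it: 3, 4, 7, 11, 18 → 29.
Putting it together: O-29.

O-29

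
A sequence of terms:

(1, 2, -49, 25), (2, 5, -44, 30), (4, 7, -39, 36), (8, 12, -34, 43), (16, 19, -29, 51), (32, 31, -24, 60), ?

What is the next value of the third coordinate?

First coordinate: 1, 2, 4, 8, 16, 32 → 64 (×2 each step).
Second coordinate — each term is the sum of the two before it: 2, 5, 7, 12, 19, 31 → 50.
Third coordinate: -49, -44, -39, -34, -29, -24 → -19 (+5 each step).
Fourth coordinate — differences are 5, 6, 7, … (increasing by 1 each time): 25, 30, 36, 43, 51, 60 → 70.

-19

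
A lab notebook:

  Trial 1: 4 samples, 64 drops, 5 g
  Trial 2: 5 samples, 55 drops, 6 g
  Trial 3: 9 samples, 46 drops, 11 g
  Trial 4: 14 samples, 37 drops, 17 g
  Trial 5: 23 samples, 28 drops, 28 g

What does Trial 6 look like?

37 samples, 19 drops, 45 g

Samples: 4, 5, 9, 14, 23 → 37 (each term is the sum of the two before it).
Drops: −9 each step, so 64, 55, 46, 37, 28 → 19.
G: each term is the sum of the two before it, so 5, 6, 11, 17, 28 → 45.
Putting it together: 37 samples, 19 drops, 45 g.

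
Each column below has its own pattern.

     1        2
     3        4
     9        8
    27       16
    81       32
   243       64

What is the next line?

First component: 1, 3, 9, 27, 81, 243 → 729 (×3 each step).
Second component: ×2 each step, so 2, 4, 8, 16, 32, 64 → 128.
Putting it together: 729  128.

729  128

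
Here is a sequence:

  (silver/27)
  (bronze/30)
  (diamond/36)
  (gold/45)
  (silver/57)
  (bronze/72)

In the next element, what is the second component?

Second component goes 27, 30, 36, 45, 57, 72 → 90 (differences are 3, 6, 9, … (increasing by 3 each time)).

90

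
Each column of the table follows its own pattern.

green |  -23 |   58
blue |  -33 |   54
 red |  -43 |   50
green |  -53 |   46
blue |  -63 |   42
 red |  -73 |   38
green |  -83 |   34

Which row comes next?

blue  -93  30

Colour — repeats green → blue → red: green, blue, red, green, blue, red, green → blue.
Second component: −10 each step; -23, -33, -43, -53, -63, -73, -83 → -93.
Third component goes 58, 54, 50, 46, 42, 38, 34 → 30 (−4 each step).
So the next row is blue  -93  30.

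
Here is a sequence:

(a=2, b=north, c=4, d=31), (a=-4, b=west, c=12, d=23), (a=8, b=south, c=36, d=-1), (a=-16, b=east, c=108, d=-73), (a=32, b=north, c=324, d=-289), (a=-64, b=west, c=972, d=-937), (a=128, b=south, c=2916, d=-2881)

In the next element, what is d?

-8713

C goes 4, 12, 36, 108, 324, 972, 2916 → 8748 (×3 each step).
D: 31, 23, -1, -73, -289, -937, -2881 → -8713 (together with the c always sums to 35).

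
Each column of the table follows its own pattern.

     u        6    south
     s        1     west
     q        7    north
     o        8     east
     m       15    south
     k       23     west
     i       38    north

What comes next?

g  61  east

Letter: u, s, q, o, m, k, i → g (letters move back 2 places in the alphabet).
Second component: each term is the sum of the two before it, so 6, 1, 7, 8, 15, 23, 38 → 61.
Direction: repeats south → west → north → east; south, west, north, east, south, west, north → east.
Putting it together: g  61  east.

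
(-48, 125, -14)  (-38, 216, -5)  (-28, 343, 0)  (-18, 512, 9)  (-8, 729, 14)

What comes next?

First value: -48, -38, -28, -18, -8 → 2 (+10 each step).
Second value: 125, 216, 343, 512, 729 → 1000 (perfect cubes: 5³, 6³, 7³, …).
For the third value, alternating steps +9, +5, +9, +5, …: -14, -5, 0, 9, 14 → 23.
So the next triple is (2, 1000, 23).

(2, 1000, 23)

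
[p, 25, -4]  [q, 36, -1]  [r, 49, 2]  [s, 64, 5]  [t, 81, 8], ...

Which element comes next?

[u, 100, 11]

Letter: p, q, r, s, t → u (letters move forward 1 place in the alphabet).
Second slot: perfect squares: 5², 6², 7², …, so 25, 36, 49, 64, 81 → 100.
For the third slot, +3 each step: -4, -1, 2, 5, 8 → 11.
Putting it together: [u, 100, 11].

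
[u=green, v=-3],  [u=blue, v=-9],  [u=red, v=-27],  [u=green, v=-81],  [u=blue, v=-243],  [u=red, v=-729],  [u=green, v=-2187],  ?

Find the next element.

U goes green, blue, red, green, blue, red, green → blue (repeats green → blue → red).
V goes -3, -9, -27, -81, -243, -729, -2187 → -6561 (×3 each step).
Combining the parts gives [u=blue, v=-6561].

[u=blue, v=-6561]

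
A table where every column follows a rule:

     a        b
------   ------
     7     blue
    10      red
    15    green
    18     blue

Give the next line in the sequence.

23  red

Column a: alternating steps +3, +5, +3, +5, …, so 7, 10, 15, 18 → 23.
Column b: repeats blue → red → green; blue, red, green, blue → red.
So the next line is 23  red.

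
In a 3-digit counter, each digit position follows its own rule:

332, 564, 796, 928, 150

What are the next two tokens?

First digit: 3, 5, 7, 9, 1 → 3 → 5 (+2 each step, mod 10).
Second digit: +3 each step, mod 10, so 3, 6, 9, 2, 5 → 8 → 1.
Third digit — +2 each step, mod 10: 2, 4, 6, 8, 0 → 2 → 4.
Putting the parts together: 382 and then 514.

382, 514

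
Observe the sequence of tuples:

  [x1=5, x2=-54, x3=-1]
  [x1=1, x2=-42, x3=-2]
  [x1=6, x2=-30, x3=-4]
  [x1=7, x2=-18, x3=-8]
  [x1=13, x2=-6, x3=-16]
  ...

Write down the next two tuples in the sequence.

For the x1, each term is the sum of the two before it: 5, 1, 6, 7, 13 → 20 → 33.
X2: -54, -42, -30, -18, -6 → 6 → 18 (+12 each step).
For the x3, ×2 each step: -1, -2, -4, -8, -16 → -32 → -64.
Putting the parts together: [x1=20, x2=6, x3=-32] and then [x1=33, x2=18, x3=-64].

[x1=20, x2=6, x3=-32], [x1=33, x2=18, x3=-64]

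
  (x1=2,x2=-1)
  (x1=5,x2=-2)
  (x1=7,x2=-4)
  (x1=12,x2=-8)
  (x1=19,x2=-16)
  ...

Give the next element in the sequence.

X1 goes 2, 5, 7, 12, 19 → 31 (each term is the sum of the two before it).
X2: ×2 each step, so -1, -2, -4, -8, -16 → -32.
Putting it together: (x1=31,x2=-32).

(x1=31,x2=-32)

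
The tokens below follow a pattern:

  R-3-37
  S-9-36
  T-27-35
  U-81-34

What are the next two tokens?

Letter: letters move forward 1 place in the alphabet; R, S, T, U → V → W.
For the second component, ×3 each step: 3, 9, 27, 81 → 243 → 729.
Third component — −1 each step: 37, 36, 35, 34 → 33 → 32.
So the next two tokens are V-243-33 and W-729-32.

V-243-33 then W-729-32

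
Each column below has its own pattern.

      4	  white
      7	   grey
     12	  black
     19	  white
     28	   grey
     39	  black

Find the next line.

First component — differences are 3, 5, 7, … (increasing by 2 each time): 4, 7, 12, 19, 28, 39 → 52.
Shade — repeats white → grey → black: white, grey, black, white, grey, black → white.
Putting it together: 52  white.

52  white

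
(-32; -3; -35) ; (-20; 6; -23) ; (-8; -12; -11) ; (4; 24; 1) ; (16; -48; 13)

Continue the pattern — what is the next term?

(28; 96; 25)

First entry: -32, -20, -8, 4, 16 → 28 (+12 each step).
Second entry: ×(-2) each step; -3, 6, -12, 24, -48 → 96.
Third entry: -35, -23, -11, 1, 13 → 25 (always 3 less than the first entry).
Combining the parts gives (28; 96; 25).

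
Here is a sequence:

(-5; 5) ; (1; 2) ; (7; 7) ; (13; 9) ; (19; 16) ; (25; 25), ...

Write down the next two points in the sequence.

(31; 41), (37; 66)

For the first part, +6 each step: -5, 1, 7, 13, 19, 25 → 31 → 37.
Second part: 5, 2, 7, 9, 16, 25 → 41 → 66 (each term is the sum of the two before it).
Putting the parts together: (31; 41) and then (37; 66).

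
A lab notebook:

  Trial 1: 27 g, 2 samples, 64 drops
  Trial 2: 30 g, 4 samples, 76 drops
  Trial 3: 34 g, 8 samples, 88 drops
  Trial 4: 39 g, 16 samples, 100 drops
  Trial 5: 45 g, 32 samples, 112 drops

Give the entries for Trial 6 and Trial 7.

G: differences are 3, 4, 5, … (increasing by 1 each time), so 27, 30, 34, 39, 45 → 52 → 60.
For the samples, ×2 each step: 2, 4, 8, 16, 32 → 64 → 128.
Drops — +12 each step: 64, 76, 88, 100, 112 → 124 → 136.
Putting the parts together: 52 g, 64 samples, 124 drops and then 60 g, 128 samples, 136 drops.

52 g, 64 samples, 124 drops; 60 g, 128 samples, 136 drops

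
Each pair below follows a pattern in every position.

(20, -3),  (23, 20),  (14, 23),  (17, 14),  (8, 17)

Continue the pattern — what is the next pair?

(11, 8)

For the first component, alternating steps +3, −9, +3, −9, …: 20, 23, 14, 17, 8 → 11.
Second component goes -3, 20, 23, 14, 17 → 8 (always the previous value of the first component).
Putting it together: (11, 8).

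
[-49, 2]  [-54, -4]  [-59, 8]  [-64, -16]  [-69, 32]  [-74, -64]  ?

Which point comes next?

[-79, 128]

First value: −5 each step; -49, -54, -59, -64, -69, -74 → -79.
Second value goes 2, -4, 8, -16, 32, -64 → 128 (×(-2) each step).
So the next point is [-79, 128].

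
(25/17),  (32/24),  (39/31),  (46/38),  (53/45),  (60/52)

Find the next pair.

(67/59)

First coordinate: 25, 32, 39, 46, 53, 60 → 67 (+7 each step).
For the second coordinate, always 8 less than the first coordinate: 17, 24, 31, 38, 45, 52 → 59.
Putting it together: (67/59).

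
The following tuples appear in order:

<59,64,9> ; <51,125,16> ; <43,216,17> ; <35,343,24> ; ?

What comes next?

<27,512,25>

First entry — −8 each step: 59, 51, 43, 35 → 27.
Second entry — perfect cubes: 4³, 5³, 6³, …: 64, 125, 216, 343 → 512.
Third entry: alternating steps +7, +1, +7, +1, …, so 9, 16, 17, 24 → 25.
Putting it together: <27,512,25>.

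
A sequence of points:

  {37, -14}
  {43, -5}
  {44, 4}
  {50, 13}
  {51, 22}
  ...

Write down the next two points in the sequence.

{57, 31}, {58, 40}

First slot — alternating steps +6, +1, +6, +1, …: 37, 43, 44, 50, 51 → 57 → 58.
Second slot: +9 each step, so -14, -5, 4, 13, 22 → 31 → 40.
So the next two points are {57, 31} and {58, 40}.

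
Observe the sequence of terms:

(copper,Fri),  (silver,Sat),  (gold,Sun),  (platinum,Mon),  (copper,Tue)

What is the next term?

Metal goes copper, silver, gold, platinum, copper → silver (repeats copper → silver → gold → platinum).
Day goes Fri, Sat, Sun, Mon, Tue → Wed (runs through the weekdays Mon→Sun).
Putting it together: (silver,Wed).

(silver,Wed)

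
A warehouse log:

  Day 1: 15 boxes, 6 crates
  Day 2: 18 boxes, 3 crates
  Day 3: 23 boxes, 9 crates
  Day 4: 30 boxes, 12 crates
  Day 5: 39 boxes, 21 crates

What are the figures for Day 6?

Boxes: differences are 3, 5, 7, … (increasing by 2 each time), so 15, 18, 23, 30, 39 → 50.
Crates goes 6, 3, 9, 12, 21 → 33 (each term is the sum of the two before it).
So the next line is 50 boxes, 33 crates.

50 boxes, 33 crates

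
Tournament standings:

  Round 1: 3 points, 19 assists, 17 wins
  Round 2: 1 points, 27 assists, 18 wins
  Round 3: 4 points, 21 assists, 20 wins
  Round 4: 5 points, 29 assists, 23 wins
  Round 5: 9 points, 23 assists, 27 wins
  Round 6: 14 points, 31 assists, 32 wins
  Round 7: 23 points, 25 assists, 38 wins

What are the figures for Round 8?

Points: each term is the sum of the two before it; 3, 1, 4, 5, 9, 14, 23 → 37.
Assists: alternating steps +8, −6, +8, −6, …, so 19, 27, 21, 29, 23, 31, 25 → 33.
For the wins, differences are 1, 2, 3, … (increasing by 1 each time): 17, 18, 20, 23, 27, 32, 38 → 45.
Combining the parts gives 37 points, 33 assists, 45 wins.

37 points, 33 assists, 45 wins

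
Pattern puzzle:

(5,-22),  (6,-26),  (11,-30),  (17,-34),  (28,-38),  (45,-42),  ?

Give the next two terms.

First coordinate goes 5, 6, 11, 17, 28, 45 → 73 → 118 (each term is the sum of the two before it).
Second coordinate: −4 each step, so -22, -26, -30, -34, -38, -42 → -46 → -50.
So the next two terms are (73,-46) and (118,-50).

(73,-46), (118,-50)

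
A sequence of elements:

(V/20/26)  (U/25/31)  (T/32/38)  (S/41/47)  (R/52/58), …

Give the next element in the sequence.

Letter: letters move back 1 place in the alphabet, so V, U, T, S, R → Q.
Second slot goes 20, 25, 32, 41, 52 → 65 (differences are 5, 7, 9, … (increasing by 2 each time)).
Third slot — always 6 more than the second slot: 26, 31, 38, 47, 58 → 71.
So the next element is (Q/65/71).

(Q/65/71)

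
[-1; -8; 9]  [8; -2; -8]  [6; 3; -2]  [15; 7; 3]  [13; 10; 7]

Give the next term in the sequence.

First entry — alternating steps +9, −2, +9, −2, …: -1, 8, 6, 15, 13 → 22.
Second entry: differences are 6, 5, 4, … (decreasing by 1 each time), so -8, -2, 3, 7, 10 → 12.
Third entry: always the previous value of the second entry; 9, -8, -2, 3, 7 → 10.
Putting it together: [22; 12; 10].

[22; 12; 10]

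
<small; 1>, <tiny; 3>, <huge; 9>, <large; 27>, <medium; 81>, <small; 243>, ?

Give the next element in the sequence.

Size: repeats small → tiny → huge → large → medium; small, tiny, huge, large, medium, small → tiny.
Second part: ×3 each step; 1, 3, 9, 27, 81, 243 → 729.
So the next element is <tiny; 729>.

<tiny; 729>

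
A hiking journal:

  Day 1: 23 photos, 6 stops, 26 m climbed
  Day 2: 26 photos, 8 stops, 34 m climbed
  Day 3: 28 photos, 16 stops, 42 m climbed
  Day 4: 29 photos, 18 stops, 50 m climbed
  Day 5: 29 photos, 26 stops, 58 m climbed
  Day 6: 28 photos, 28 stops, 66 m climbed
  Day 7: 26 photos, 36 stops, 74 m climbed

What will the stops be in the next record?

38

Stops: alternating steps +2, +8, +2, +8, …; 6, 8, 16, 18, 26, 28, 36 → 38.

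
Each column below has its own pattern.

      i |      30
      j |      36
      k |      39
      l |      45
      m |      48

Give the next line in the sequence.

n  54

For the letter, letters move forward 1 place in the alphabet: i, j, k, l, m → n.
Second component: alternating steps +6, +3, +6, +3, …, so 30, 36, 39, 45, 48 → 54.
Combining the parts gives n  54.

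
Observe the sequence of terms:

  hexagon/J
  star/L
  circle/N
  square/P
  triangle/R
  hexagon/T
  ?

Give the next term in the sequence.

Shape goes hexagon, star, circle, square, triangle, hexagon → star (repeats hexagon → star → circle → square → triangle).
Letter goes J, L, N, P, R, T → V (letters move forward 2 places in the alphabet).
So the next term is star/V.

star/V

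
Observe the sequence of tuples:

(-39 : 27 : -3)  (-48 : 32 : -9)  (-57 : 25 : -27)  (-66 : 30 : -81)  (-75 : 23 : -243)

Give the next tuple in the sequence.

First slot: -39, -48, -57, -66, -75 → -84 (−9 each step).
Second slot: alternating steps +5, −7, +5, −7, …, so 27, 32, 25, 30, 23 → 28.
For the third slot, ×3 each step: -3, -9, -27, -81, -243 → -729.
Putting it together: (-84 : 28 : -729).

(-84 : 28 : -729)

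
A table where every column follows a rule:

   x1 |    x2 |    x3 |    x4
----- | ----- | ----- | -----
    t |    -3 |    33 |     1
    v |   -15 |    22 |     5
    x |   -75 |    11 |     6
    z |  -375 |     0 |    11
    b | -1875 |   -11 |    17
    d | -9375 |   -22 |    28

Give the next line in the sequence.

f  -46875  -33  45

Column x1: letters move forward 2 places in the alphabet, wrapping Z→A; t, v, x, z, b, d → f.
Column x2: ×5 each step; -3, -15, -75, -375, -1875, -9375 → -46875.
Column x3: 33, 22, 11, 0, -11, -22 → -33 (−11 each step).
For the column x4, each term is the sum of the two before it: 1, 5, 6, 11, 17, 28 → 45.
So the next line is f  -46875  -33  45.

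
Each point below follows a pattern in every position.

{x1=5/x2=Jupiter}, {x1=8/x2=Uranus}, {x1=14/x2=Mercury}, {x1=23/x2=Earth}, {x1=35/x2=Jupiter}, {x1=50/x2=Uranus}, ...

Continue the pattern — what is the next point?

{x1=68/x2=Mercury}

X1 — differences are 3, 6, 9, … (increasing by 3 each time): 5, 8, 14, 23, 35, 50 → 68.
X2: repeats Jupiter → Uranus → Mercury → Earth, so Jupiter, Uranus, Mercury, Earth, Jupiter, Uranus → Mercury.
So the next point is {x1=68/x2=Mercury}.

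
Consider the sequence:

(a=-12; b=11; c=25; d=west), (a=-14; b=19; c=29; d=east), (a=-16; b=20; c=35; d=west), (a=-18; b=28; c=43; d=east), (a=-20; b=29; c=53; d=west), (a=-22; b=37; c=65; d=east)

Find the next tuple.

A: −2 each step; -12, -14, -16, -18, -20, -22 → -24.
B: alternating steps +8, +1, +8, +1, …, so 11, 19, 20, 28, 29, 37 → 38.
C — differences are 4, 6, 8, … (increasing by 2 each time): 25, 29, 35, 43, 53, 65 → 79.
D: alternates west ↔ east, so west, east, west, east, west, east → west.
So the next tuple is (a=-24; b=38; c=79; d=west).

(a=-24; b=38; c=79; d=west)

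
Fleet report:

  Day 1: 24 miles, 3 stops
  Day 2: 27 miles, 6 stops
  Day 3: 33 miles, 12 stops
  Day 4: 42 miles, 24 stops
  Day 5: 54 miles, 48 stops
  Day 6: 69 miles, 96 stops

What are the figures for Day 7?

Miles — differences are 3, 6, 9, … (increasing by 3 each time): 24, 27, 33, 42, 54, 69 → 87.
For the stops, ×2 each step: 3, 6, 12, 24, 48, 96 → 192.
Putting it together: 87 miles, 192 stops.

87 miles, 192 stops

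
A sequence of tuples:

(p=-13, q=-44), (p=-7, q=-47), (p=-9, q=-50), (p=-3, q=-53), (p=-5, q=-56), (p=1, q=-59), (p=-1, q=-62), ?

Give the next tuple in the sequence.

For the p, alternating steps +6, −2, +6, −2, …: -13, -7, -9, -3, -5, 1, -1 → 5.
Q — −3 each step: -44, -47, -50, -53, -56, -59, -62 → -65.
Putting it together: (p=5, q=-65).

(p=5, q=-65)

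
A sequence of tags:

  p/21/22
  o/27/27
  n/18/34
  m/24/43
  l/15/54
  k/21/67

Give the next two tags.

Letter — letters move back 1 place in the alphabet: p, o, n, m, l, k → j → i.
Second component: alternating steps +6, −9, +6, −9, …, so 21, 27, 18, 24, 15, 21 → 12 → 18.
Third component: differences are 5, 7, 9, … (increasing by 2 each time); 22, 27, 34, 43, 54, 67 → 82 → 99.
So the next two tags are j/12/82 and i/18/99.

j/12/82 then i/18/99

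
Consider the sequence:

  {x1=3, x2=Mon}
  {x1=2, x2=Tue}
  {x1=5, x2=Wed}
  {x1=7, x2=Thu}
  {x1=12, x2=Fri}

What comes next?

{x1=19, x2=Sat}

X1 goes 3, 2, 5, 7, 12 → 19 (each term is the sum of the two before it).
For the x2, runs through the weekdays Mon→Sun: Mon, Tue, Wed, Thu, Fri → Sat.
Combining the parts gives {x1=19, x2=Sat}.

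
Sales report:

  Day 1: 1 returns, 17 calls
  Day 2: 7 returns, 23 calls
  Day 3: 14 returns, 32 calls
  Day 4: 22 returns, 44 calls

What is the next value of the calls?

59

Calls: differences are 6, 9, 12, … (increasing by 3 each time); 17, 23, 32, 44 → 59.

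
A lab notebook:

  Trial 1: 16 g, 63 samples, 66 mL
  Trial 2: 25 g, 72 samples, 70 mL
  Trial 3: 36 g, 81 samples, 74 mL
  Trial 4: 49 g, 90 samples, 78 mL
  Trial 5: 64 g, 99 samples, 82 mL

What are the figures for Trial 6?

For the g, perfect squares: 4², 5², 6², …: 16, 25, 36, 49, 64 → 81.
Samples — +9 each step: 63, 72, 81, 90, 99 → 108.
ML: +4 each step, so 66, 70, 74, 78, 82 → 86.
Combining the parts gives 81 g, 108 samples, 86 mL.

81 g, 108 samples, 86 mL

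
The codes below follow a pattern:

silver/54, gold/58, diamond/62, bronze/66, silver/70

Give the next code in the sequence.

gold/74

Rank: silver, gold, diamond, bronze, silver → gold (repeats silver → gold → diamond → bronze).
Second component: +4 each step, so 54, 58, 62, 66, 70 → 74.
So the next code is gold/74.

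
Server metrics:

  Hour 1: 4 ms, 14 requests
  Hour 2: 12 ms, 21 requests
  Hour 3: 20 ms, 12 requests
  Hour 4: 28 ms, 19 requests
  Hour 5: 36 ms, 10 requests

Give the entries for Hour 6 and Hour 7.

44 ms, 17 requests; 52 ms, 8 requests

Ms — +8 each step: 4, 12, 20, 28, 36 → 44 → 52.
Requests goes 14, 21, 12, 19, 10 → 17 → 8 (alternating steps +7, −9, +7, −9, …).
So the next two rows are 44 ms, 17 requests and 52 ms, 8 requests.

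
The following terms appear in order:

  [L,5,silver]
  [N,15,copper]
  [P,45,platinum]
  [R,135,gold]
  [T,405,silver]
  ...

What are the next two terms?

[V,1215,copper], [X,3645,platinum]

Letter goes L, N, P, R, T → V → X (letters move forward 2 places in the alphabet).
Second entry: ×3 each step, so 5, 15, 45, 135, 405 → 1215 → 3645.
For the metal, repeats silver → copper → platinum → gold: silver, copper, platinum, gold, silver → copper → platinum.
Putting the parts together: [V,1215,copper] and then [X,3645,platinum].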